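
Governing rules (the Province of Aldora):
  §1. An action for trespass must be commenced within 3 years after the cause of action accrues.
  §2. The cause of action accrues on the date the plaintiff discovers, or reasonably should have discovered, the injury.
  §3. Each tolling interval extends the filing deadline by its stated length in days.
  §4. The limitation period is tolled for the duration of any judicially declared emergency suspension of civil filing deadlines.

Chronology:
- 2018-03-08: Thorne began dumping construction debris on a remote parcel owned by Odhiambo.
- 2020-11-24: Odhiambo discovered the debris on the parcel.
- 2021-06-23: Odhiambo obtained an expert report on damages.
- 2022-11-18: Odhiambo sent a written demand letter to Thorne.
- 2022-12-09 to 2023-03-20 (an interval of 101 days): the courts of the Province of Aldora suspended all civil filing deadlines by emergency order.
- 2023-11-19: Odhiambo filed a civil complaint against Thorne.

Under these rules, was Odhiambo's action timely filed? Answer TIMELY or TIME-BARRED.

TIMELY

The claim did not accrue until Odhiambo discovered the injury on 2020-11-24; the 2018-03-08 act date does not start the clock under the stated rule.
Adding the 3 years base period to 2020-11-24 gives a deadline of 2023-11-24, before any tolling.
The period was tolled for 101 days by the emergency suspension of filing deadlines (2022-12-09 to 2023-03-20), pushing the deadline to 2024-03-04.
The other events in the timeline have no effect on the limitation period under the stated rules.
Odhiambo filed on 2023-11-19, before the 2024-03-04 deadline, so the action is timely.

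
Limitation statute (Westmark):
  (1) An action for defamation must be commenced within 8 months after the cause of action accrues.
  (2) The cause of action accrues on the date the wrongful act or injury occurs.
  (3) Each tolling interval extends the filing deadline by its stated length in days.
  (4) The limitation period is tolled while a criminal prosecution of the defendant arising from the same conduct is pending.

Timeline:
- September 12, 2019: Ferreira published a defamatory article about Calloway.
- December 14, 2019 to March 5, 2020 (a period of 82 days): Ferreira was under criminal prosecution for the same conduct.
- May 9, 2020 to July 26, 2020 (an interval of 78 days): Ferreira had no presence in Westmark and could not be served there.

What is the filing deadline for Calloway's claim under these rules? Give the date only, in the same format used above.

August 2, 2020

The cause of action accrued on September 12, 2019, the date of the act.
8 months from September 12, 2019 is May 12, 2020.
Because the pending criminal prosecution ran from December 14, 2019 to March 5, 2020, the deadline is extended by 82 days to August 2, 2020.
No stated provision tolls the period for the defendant's absence, so the interval from May 9, 2020 to July 26, 2020 has no effect on the deadline.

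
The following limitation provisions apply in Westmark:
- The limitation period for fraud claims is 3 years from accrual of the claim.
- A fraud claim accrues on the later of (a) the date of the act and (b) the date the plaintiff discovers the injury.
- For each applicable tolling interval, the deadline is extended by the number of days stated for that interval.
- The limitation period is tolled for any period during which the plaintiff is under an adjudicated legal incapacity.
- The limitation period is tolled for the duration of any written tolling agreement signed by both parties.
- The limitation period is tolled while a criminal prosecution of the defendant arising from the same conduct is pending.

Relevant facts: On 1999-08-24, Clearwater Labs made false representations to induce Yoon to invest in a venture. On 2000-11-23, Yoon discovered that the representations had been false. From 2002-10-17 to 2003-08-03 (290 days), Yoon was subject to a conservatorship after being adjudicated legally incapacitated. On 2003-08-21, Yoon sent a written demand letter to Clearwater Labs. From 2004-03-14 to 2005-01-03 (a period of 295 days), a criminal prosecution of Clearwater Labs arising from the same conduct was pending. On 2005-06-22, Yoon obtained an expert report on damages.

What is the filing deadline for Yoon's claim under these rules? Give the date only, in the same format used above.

2005-06-30

Taking the later of the act (1999-08-24) and discovery (2000-11-23), the claim accrued on 2000-11-23.
The untolled deadline — 3 years after 2000-11-23 — is 2003-11-23.
Because the plaintiff's legal incapacity ran from 2002-10-17 to 2003-08-03, the deadline is extended by 290 days to 2004-09-08.
Because the pending criminal prosecution ran from 2004-03-14 to 2005-01-03, the deadline is extended by 295 days to 2005-06-30.
The other events in the timeline have no effect on the limitation period under the stated rules.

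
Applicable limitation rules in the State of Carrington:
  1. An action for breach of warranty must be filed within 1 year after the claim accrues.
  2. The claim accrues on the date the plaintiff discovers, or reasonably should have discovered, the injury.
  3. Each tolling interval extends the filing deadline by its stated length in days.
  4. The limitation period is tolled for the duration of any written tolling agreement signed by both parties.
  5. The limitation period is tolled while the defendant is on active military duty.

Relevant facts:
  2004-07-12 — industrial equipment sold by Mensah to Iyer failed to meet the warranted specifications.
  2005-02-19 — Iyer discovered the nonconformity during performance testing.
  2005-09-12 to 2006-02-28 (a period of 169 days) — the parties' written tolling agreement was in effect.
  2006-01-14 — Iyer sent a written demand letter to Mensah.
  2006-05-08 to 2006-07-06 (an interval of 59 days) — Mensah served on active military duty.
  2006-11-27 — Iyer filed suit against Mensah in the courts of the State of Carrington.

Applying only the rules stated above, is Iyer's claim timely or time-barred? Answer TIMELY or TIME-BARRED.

Accrual is tied to discovery, so the period began on 2005-02-19 rather than on 2004-07-12 when the act occurred.
Adding the 1 year base period to 2005-02-19 gives a deadline of 2006-02-19, before any tolling.
The written tolling agreement from 2005-09-12 to 2006-02-28 tolled the period for 169 days, extending the deadline to 2006-08-07.
The defendant's active military service from 2006-05-08 to 2006-07-06 tolled the period for 59 days, extending the deadline to 2006-10-05.
Nothing else in the chronology tolls or restarts the period.
Filing on 2006-11-27 missed the 2006-10-05 deadline — the action is time-barred.

TIME-BARRED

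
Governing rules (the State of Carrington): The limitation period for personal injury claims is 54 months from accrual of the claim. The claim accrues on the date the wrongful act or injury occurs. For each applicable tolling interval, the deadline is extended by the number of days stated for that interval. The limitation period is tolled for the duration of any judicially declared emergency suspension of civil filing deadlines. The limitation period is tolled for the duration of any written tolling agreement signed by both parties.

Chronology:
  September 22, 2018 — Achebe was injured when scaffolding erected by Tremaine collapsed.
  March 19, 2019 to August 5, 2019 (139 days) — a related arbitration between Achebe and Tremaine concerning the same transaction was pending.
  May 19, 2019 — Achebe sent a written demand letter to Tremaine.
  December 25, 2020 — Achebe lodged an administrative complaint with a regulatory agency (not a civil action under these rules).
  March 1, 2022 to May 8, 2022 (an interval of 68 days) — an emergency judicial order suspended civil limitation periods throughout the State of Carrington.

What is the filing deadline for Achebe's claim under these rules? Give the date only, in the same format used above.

May 29, 2023

The limitation period began to run on September 22, 2018.
Adding the 54 months base period to September 22, 2018 gives a deadline of March 22, 2023, before any tolling.
Because the emergency suspension of filing deadlines ran from March 1, 2022 to May 8, 2022, the deadline is extended by 68 days to May 29, 2023.
Although a pending arbitration ran from March 19, 2019 to August 5, 2019, the stated rules do not make that a tolling event, so it is disregarded.
Nothing else in the chronology tolls or restarts the period.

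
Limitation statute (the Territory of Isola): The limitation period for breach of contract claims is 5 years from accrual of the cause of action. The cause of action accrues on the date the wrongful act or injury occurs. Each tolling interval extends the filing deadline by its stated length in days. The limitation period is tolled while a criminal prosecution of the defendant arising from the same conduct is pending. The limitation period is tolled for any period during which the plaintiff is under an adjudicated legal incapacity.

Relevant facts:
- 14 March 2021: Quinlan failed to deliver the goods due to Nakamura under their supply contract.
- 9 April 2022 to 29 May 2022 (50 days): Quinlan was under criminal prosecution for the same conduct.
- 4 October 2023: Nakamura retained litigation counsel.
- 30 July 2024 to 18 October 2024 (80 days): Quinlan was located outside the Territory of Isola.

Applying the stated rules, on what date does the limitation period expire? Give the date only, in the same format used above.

3 May 2026

The cause of action accrued on 14 March 2021, the date of the act.
5 years from 14 March 2021 is 14 March 2026.
The period was tolled for 50 days by the pending criminal prosecution (9 April 2022 to 29 May 2022), pushing the deadline to 3 May 2026.
Although the defendant's absence ran from 30 July 2024 to 18 October 2024, the stated rules do not make that a tolling event, so it is disregarded.
Nothing else in the chronology tolls or restarts the period.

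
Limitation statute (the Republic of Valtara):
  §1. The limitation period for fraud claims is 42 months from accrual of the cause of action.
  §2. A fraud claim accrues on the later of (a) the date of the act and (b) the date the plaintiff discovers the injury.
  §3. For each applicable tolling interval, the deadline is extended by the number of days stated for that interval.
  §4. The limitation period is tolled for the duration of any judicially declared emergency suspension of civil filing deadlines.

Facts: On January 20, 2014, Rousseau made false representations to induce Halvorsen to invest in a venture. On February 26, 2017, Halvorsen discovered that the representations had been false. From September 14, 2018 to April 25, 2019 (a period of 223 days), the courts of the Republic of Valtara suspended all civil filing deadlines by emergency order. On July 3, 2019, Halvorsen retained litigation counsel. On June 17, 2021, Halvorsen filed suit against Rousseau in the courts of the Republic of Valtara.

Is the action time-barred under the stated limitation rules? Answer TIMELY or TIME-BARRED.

The claim accrued on February 26, 2017 — the later of the January 20, 2014 act and the February 26, 2017 discovery.
Adding the 42 months base period to February 26, 2017 gives a deadline of August 26, 2020, before any tolling.
The period was tolled for 223 days by the emergency suspension of filing deadlines (September 14, 2018 to April 25, 2019), pushing the deadline to April 6, 2021.
The other events in the timeline have no effect on the limitation period under the stated rules.
Halvorsen filed on June 17, 2021, after the April 6, 2021 deadline, so the action is time-barred.

TIME-BARRED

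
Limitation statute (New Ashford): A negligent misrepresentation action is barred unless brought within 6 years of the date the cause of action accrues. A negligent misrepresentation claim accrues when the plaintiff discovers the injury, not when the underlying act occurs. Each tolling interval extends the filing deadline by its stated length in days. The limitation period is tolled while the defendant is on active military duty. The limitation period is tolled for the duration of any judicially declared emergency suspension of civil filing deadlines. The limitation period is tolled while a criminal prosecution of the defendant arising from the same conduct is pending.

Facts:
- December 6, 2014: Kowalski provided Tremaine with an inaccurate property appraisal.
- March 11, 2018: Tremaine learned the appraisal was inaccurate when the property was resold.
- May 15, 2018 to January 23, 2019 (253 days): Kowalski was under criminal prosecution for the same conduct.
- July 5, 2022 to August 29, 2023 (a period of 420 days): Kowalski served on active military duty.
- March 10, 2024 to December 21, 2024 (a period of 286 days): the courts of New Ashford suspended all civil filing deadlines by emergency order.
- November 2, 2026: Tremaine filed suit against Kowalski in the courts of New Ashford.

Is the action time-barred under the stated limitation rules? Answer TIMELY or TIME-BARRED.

Accrual is tied to discovery, so the period began on March 11, 2018 rather than on December 6, 2014 when the act occurred.
6 years from March 11, 2018 is March 11, 2024.
Because the pending criminal prosecution ran from May 15, 2018 to January 23, 2019, the deadline is extended by 253 days to November 19, 2024.
The defendant's active military service from July 5, 2022 to August 29, 2023 tolled the period for 420 days, extending the deadline to January 13, 2026.
The period was tolled for 286 days by the emergency suspension of filing deadlines (March 10, 2024 to December 21, 2024), pushing the deadline to October 26, 2026.
The November 2, 2026 filing falls after the October 26, 2026 deadline; the claim is time-barred.

TIME-BARRED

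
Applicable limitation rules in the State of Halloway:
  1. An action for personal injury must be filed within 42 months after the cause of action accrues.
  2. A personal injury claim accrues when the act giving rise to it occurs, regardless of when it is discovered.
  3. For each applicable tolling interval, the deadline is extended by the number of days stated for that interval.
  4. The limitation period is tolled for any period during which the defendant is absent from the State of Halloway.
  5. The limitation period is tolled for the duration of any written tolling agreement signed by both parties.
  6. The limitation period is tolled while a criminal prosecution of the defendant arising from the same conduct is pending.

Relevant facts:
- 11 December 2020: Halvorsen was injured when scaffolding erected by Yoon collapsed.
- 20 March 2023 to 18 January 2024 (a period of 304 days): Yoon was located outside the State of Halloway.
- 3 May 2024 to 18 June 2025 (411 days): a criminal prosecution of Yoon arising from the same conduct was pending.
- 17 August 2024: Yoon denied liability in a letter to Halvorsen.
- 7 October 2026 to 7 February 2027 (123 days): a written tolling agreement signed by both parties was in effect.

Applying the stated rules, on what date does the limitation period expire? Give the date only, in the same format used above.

27 May 2026

The limitation period began to run on 11 December 2020.
42 months from 11 December 2020 is 11 June 2024.
The period was tolled for 304 days by the defendant's absence from the jurisdiction (20 March 2023 to 18 January 2024), pushing the deadline to 11 April 2025.
The pending criminal prosecution from 3 May 2024 to 18 June 2025 tolled the period for 411 days, extending the deadline to 27 May 2026.
By the time the written tolling agreement began on 7 October 2026, the limitation period had already expired on 27 May 2026; that interval cannot revive it.
None of the other events listed affects the running of the period under the stated rules.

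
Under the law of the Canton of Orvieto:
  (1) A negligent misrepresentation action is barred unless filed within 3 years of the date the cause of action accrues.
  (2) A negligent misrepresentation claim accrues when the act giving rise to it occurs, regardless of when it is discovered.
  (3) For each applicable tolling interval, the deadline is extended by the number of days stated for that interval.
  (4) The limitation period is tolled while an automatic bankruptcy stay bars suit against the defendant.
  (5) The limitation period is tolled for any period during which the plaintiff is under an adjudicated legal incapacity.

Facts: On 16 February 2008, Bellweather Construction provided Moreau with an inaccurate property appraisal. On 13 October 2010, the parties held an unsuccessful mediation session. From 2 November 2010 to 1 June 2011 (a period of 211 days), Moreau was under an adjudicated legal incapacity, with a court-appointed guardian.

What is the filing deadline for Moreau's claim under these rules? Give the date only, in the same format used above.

The cause of action accrued on 16 February 2008, the date of the act.
Adding the 3 years base period to 16 February 2008 gives a deadline of 16 February 2011, before any tolling.
The period was tolled for 211 days by the plaintiff's legal incapacity (2 November 2010 to 1 June 2011), pushing the deadline to 15 September 2011.
The other events in the timeline have no effect on the limitation period under the stated rules.

15 September 2011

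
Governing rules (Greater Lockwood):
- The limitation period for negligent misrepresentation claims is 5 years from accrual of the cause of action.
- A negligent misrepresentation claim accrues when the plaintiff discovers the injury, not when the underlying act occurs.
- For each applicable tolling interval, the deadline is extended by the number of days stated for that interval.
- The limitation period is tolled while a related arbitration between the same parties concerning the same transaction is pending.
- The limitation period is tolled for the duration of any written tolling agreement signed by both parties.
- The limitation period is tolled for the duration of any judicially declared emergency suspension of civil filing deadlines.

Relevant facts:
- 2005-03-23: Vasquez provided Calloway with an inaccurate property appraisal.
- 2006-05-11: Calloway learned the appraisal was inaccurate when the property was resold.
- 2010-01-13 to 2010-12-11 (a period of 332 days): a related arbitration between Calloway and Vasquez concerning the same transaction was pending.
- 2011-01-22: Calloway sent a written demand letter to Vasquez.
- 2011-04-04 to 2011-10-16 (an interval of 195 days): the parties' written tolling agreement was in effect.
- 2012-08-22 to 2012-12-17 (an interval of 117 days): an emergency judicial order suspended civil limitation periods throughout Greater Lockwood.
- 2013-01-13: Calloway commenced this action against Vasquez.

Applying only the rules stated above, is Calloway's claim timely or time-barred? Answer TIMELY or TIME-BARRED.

Accrual is tied to discovery, so the period began on 2006-05-11 rather than on 2005-03-23 when the act occurred.
The untolled deadline — 5 years after 2006-05-11 — is 2011-05-11.
The period was tolled for 332 days by the pending related arbitration (2010-01-13 to 2010-12-11), pushing the deadline to 2012-04-07.
Because the written tolling agreement ran from 2011-04-04 to 2011-10-16, the deadline is extended by 195 days to 2012-10-19.
Because the emergency suspension of filing deadlines ran from 2012-08-22 to 2012-12-17, the deadline is extended by 117 days to 2013-02-13.
Nothing else in the chronology tolls or restarts the period.
The 2013-01-13 filing precedes the 2013-02-13 deadline; the claim is timely.

TIMELY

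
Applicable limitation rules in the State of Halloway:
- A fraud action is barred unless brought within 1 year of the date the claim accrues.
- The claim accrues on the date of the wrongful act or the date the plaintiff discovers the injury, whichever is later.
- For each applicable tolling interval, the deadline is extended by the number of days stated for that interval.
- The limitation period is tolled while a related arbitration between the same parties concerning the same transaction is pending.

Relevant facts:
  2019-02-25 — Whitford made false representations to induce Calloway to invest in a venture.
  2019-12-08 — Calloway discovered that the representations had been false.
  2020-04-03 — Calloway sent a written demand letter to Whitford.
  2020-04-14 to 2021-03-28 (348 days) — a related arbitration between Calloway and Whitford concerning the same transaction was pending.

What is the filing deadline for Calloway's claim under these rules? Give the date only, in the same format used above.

2021-11-21

Taking the later of the act (2019-02-25) and discovery (2019-12-08), the claim accrued on 2019-12-08.
Adding the 1 year base period to 2019-12-08 gives a deadline of 2020-12-08, before any tolling.
Because the pending related arbitration ran from 2020-04-14 to 2021-03-28, the deadline is extended by 348 days to 2021-11-21.
The other events in the timeline have no effect on the limitation period under the stated rules.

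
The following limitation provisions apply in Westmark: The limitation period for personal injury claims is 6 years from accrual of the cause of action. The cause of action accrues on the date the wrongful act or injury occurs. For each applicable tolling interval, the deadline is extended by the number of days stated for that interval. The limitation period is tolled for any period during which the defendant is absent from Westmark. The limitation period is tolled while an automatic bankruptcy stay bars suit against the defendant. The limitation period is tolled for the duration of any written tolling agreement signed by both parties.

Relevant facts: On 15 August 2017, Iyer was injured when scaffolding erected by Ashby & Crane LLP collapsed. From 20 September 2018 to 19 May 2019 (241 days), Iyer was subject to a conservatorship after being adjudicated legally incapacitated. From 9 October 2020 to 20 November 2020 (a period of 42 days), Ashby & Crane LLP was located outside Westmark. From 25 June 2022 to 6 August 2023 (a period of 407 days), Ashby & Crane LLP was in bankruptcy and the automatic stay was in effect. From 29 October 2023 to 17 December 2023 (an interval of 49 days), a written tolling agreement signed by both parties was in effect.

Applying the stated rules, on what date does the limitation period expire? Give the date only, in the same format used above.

25 December 2024

The limitation period began to run on 15 August 2017.
6 years from 15 August 2017 is 15 August 2023.
The defendant's absence from the jurisdiction from 9 October 2020 to 20 November 2020 tolled the period for 42 days, extending the deadline to 26 September 2023.
The automatic bankruptcy stay from 25 June 2022 to 6 August 2023 tolled the period for 407 days, extending the deadline to 6 November 2024.
The period was tolled for 49 days by the written tolling agreement (29 October 2023 to 17 December 2023), pushing the deadline to 25 December 2024.
The plaintiff's legal incapacity from 20 September 2018 to 19 May 2019 does not toll the period, because no stated rule makes the plaintiff's incapacity a tolling event.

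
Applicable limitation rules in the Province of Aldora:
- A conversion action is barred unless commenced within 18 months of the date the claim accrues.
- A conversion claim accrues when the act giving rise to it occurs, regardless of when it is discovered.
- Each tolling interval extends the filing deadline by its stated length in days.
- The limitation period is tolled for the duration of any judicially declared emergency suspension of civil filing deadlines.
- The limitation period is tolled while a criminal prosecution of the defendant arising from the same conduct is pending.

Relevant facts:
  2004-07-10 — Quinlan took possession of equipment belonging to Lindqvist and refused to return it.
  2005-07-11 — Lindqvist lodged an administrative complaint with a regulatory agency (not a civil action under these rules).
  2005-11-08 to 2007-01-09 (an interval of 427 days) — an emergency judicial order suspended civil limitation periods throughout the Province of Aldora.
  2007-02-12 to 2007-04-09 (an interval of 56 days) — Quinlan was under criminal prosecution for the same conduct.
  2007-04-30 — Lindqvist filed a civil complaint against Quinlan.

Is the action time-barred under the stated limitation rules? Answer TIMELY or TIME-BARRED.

The claim accrued on 2004-07-10, the date of the act.
Adding the 18 months base period to 2004-07-10 gives a deadline of 2006-01-10, before any tolling.
The period was tolled for 427 days by the emergency suspension of filing deadlines (2005-11-08 to 2007-01-09), pushing the deadline to 2007-03-13.
The period was tolled for 56 days by the pending criminal prosecution (2007-02-12 to 2007-04-09), pushing the deadline to 2007-05-08.
Nothing else in the chronology tolls or restarts the period.
Filing on 2007-04-30 beat the 2007-05-08 deadline — the action is timely.

TIMELY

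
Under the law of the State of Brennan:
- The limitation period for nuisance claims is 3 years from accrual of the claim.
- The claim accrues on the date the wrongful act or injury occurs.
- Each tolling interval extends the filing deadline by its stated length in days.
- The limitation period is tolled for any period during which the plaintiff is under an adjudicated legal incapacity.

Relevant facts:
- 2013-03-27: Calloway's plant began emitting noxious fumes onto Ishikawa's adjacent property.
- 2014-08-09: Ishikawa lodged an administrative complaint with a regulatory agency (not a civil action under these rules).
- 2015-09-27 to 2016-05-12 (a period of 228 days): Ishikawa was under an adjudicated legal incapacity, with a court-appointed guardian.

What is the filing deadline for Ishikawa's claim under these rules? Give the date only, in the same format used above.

2016-11-10

The claim accrued on 2013-03-27, when the wrongful act occurred.
3 years from 2013-03-27 is 2016-03-27.
Because the plaintiff's legal incapacity ran from 2015-09-27 to 2016-05-12, the deadline is extended by 228 days to 2016-11-10.
None of the other events listed affects the running of the period under the stated rules.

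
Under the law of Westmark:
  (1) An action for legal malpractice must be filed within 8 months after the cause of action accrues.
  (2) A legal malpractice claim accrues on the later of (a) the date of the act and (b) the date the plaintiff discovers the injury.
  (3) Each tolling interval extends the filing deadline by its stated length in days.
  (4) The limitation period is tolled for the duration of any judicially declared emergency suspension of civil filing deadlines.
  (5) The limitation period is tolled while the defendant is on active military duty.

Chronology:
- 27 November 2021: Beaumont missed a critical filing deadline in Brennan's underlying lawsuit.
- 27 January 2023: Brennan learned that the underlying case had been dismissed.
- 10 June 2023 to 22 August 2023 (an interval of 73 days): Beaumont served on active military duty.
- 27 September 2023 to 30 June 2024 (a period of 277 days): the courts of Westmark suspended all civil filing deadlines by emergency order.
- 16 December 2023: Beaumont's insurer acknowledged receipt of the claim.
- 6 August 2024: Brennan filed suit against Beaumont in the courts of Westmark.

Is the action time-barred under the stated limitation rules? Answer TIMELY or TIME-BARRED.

Taking the later of the act (27 November 2021) and discovery (27 January 2023), the claim accrued on 27 January 2023.
Adding the 8 months base period to 27 January 2023 gives a deadline of 27 September 2023, before any tolling.
The period was tolled for 73 days by the defendant's active military service (10 June 2023 to 22 August 2023), pushing the deadline to 9 December 2023.
The period was tolled for 277 days by the emergency suspension of filing deadlines (27 September 2023 to 30 June 2024), pushing the deadline to 11 September 2024.
None of the other events listed affects the running of the period under the stated rules.
Filing on 6 August 2024 beat the 11 September 2024 deadline — the action is timely.

TIMELY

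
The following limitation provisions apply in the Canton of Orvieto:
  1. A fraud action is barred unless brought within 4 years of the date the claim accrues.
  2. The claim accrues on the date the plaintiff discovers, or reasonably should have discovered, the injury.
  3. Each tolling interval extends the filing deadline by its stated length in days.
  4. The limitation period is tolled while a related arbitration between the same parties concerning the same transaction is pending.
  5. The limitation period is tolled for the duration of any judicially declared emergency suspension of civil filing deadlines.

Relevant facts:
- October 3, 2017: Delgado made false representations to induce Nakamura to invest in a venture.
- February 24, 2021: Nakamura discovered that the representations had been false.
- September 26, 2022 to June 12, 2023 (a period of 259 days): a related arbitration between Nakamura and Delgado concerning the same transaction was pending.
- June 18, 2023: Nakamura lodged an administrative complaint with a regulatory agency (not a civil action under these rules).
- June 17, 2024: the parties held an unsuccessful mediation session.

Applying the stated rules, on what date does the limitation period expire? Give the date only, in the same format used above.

The claim did not accrue until Nakamura discovered the injury on February 24, 2021; the October 3, 2017 act date does not start the clock under the stated rule.
4 years from February 24, 2021 is February 24, 2025.
The pending related arbitration from September 26, 2022 to June 12, 2023 tolled the period for 259 days, extending the deadline to November 10, 2025.
Nothing else in the chronology tolls or restarts the period.

November 10, 2025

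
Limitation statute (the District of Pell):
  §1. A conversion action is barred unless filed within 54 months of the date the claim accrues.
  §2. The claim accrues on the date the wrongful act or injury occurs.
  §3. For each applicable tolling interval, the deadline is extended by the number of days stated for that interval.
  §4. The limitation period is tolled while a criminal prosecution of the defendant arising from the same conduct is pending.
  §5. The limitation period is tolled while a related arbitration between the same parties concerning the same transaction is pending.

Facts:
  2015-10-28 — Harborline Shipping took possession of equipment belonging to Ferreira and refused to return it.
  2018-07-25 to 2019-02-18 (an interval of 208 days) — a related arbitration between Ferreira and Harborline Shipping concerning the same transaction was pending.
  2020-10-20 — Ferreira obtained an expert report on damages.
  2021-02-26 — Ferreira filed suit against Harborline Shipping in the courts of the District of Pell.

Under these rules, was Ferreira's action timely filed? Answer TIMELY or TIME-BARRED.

TIME-BARRED

The claim accrued on 2015-10-28, the date of the act.
Adding the 54 months base period to 2015-10-28 gives a deadline of 2020-04-28, before any tolling.
Because the pending related arbitration ran from 2018-07-25 to 2019-02-18, the deadline is extended by 208 days to 2020-11-22.
The other events in the timeline have no effect on the limitation period under the stated rules.
Filing on 2021-02-26 missed the 2020-11-22 deadline — the action is time-barred.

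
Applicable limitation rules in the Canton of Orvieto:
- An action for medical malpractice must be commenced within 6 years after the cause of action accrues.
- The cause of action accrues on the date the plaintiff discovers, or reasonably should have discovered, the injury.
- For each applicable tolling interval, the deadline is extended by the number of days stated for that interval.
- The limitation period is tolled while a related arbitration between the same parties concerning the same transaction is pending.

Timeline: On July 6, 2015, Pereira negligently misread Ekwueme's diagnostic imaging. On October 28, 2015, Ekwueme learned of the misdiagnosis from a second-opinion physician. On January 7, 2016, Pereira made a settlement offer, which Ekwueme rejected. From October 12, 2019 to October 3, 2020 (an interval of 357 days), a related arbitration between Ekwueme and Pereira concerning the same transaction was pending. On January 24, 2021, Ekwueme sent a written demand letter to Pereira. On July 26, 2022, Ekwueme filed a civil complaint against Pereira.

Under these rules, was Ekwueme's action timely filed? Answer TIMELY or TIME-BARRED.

The claim did not accrue until Ekwueme discovered the injury on October 28, 2015; the July 6, 2015 act date does not start the clock under the stated rule.
6 years from October 28, 2015 is October 28, 2021.
The period was tolled for 357 days by the pending related arbitration (October 12, 2019 to October 3, 2020), pushing the deadline to October 20, 2022.
The other events in the timeline have no effect on the limitation period under the stated rules.
The July 26, 2022 filing precedes the October 20, 2022 deadline; the claim is timely.

TIMELY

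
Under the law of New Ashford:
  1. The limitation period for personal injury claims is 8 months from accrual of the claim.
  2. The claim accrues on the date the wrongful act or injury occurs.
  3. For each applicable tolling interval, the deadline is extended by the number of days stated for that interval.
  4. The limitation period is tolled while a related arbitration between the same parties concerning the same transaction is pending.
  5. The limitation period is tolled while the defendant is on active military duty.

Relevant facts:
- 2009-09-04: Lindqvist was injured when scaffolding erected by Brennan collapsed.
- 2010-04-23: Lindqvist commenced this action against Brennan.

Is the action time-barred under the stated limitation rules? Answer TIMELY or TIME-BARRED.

The limitation period began to run on 2009-09-04.
8 months from 2009-09-04 is 2010-05-04.
Lindqvist filed on 2010-04-23, before the 2010-05-04 deadline, so the action is timely.

TIMELY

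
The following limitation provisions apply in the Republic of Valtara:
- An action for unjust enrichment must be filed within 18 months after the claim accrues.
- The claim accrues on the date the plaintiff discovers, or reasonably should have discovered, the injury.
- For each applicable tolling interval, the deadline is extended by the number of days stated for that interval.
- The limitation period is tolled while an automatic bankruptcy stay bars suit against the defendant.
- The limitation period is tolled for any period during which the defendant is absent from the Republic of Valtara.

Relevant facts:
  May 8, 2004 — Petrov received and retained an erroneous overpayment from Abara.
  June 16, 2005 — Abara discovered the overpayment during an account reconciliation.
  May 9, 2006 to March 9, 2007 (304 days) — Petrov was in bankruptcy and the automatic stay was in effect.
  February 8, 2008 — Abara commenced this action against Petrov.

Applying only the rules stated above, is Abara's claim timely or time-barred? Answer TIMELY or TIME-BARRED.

TIME-BARRED

Under the discovery rule, the claim accrued on June 16, 2005, when Abara discovered the injury — not on the May 8, 2004 date of the underlying act.
18 months from June 16, 2005 is December 16, 2006.
The automatic bankruptcy stay from May 9, 2006 to March 9, 2007 tolled the period for 304 days, extending the deadline to October 16, 2007.
Abara filed on February 8, 2008, after the October 16, 2007 deadline, so the action is time-barred.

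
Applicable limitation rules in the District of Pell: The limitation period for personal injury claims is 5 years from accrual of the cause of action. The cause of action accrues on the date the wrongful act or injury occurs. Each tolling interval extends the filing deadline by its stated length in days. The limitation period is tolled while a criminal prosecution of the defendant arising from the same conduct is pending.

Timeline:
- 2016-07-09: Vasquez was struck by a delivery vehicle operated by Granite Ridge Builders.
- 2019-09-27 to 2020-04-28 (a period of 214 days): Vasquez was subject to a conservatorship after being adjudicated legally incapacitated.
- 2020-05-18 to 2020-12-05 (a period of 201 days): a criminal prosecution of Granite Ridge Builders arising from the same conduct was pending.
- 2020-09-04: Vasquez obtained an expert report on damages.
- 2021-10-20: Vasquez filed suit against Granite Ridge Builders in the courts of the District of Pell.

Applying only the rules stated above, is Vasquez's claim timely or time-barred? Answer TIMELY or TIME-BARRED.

TIMELY

The cause of action accrued on 2016-07-09, the date of the act.
5 years from 2016-07-09 is 2021-07-09.
The period was tolled for 201 days by the pending criminal prosecution (2020-05-18 to 2020-12-05), pushing the deadline to 2022-01-26.
No stated provision tolls the period for the plaintiff's incapacity, so the interval from 2019-09-27 to 2020-04-28 has no effect on the deadline.
None of the other events listed affects the running of the period under the stated rules.
Filing on 2021-10-20 beat the 2022-01-26 deadline — the action is timely.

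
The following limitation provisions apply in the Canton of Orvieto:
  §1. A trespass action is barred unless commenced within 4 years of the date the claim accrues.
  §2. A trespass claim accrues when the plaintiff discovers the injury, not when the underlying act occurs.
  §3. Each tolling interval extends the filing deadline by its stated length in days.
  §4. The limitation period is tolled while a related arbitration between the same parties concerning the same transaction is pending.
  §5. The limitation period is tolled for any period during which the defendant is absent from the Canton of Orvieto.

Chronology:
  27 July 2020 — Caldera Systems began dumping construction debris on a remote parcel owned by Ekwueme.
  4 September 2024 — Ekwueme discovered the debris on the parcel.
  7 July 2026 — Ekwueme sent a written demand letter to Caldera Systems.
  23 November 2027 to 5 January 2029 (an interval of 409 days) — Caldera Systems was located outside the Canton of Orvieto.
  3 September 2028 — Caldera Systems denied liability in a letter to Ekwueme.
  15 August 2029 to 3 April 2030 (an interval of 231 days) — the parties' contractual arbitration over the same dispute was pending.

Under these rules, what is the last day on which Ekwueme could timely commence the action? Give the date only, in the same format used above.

Under the discovery rule, the claim accrued on 4 September 2024, when Ekwueme discovered the injury — not on the 27 July 2020 date of the underlying act.
4 years from 4 September 2024 is 4 September 2028.
The period was tolled for 409 days by the defendant's absence from the jurisdiction (23 November 2027 to 5 January 2029), pushing the deadline to 18 October 2029.
Because the pending related arbitration ran from 15 August 2029 to 3 April 2030, the deadline is extended by 231 days to 6 June 2030.
The other events in the timeline have no effect on the limitation period under the stated rules.

6 June 2030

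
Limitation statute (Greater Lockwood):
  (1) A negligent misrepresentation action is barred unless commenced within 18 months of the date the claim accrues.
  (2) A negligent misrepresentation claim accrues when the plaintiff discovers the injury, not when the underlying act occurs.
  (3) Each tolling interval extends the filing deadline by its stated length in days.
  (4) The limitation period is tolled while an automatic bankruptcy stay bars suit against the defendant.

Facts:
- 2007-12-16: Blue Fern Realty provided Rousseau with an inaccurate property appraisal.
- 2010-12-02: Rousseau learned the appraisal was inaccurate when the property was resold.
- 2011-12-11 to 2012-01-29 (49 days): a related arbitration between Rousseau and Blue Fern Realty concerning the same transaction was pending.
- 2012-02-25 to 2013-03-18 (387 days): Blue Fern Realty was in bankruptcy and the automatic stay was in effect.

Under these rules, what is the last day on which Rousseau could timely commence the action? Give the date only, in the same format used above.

2013-06-24

Under the discovery rule, the claim accrued on 2010-12-02, when Rousseau discovered the injury — not on the 2007-12-16 date of the underlying act.
18 months from 2010-12-02 is 2012-06-02.
Because the automatic bankruptcy stay ran from 2012-02-25 to 2013-03-18, the deadline is extended by 387 days to 2013-06-24.
Although a pending arbitration ran from 2011-12-11 to 2012-01-29, the stated rules do not make that a tolling event, so it is disregarded.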